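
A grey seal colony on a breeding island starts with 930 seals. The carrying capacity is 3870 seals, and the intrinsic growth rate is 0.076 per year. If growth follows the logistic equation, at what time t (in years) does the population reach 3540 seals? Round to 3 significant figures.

46.4 years

A = (K − N₀)/N₀ = (3870 − 930)/930 = 3.1613.
Solve 3870/(1 + 3.1613·e^(−0.076t)) = 3540: 1 + 3.1613·e^(−0.076t) = 1.0932, so e^(−0.076t) = 0.0294881.
−0.076·t = ln(0.0294881) = -3.5238, so t = 3.5238/0.076 = 46.365.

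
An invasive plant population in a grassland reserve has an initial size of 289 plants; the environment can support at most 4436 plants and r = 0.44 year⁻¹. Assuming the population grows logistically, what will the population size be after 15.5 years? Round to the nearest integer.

4368 plants

A = (K − N₀)/N₀ = (4436 − 289)/289 = 14.349.
N(t) = K/(1 + A·e^(−rt)) = 4436/(1 + 14.349×e^(−0.44×15.5)).
e^(−6.82) = 0.0010917; denominator = 1 + 14.349×0.0010917 = 1.0157.
N = 4436/1.0157 = 4367.58.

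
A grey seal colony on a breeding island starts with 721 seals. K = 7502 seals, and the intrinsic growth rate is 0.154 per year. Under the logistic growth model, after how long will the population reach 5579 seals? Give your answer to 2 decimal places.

21.47 years

A = (K − N₀)/N₀ = (7502 − 721)/721 = 9.405.
Solve 7502/(1 + 9.405·e^(−0.154t)) = 5579: 1 + 9.405·e^(−0.154t) = 1.3447, so e^(−0.154t) = 0.0366492.
−0.154·t = ln(0.0366492) = -3.3064, so t = 3.3064/0.154 = 21.47.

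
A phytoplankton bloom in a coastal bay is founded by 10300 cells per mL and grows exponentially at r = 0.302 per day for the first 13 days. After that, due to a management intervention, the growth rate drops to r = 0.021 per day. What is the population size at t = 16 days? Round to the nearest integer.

556209 cells per mL

Phase 1: N(13) = 10300·e^(0.302×13) = 10300·e^3.926 = 522249.
Phase 2 runs for 16 − 13 = 3 days at r = 0.021.
N(16) = 522249·e^(0.021×3) = 522249·e^0.063 = 556209.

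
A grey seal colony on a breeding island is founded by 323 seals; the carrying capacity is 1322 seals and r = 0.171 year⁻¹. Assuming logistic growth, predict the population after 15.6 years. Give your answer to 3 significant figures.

1090 seals

A = (K − N₀)/N₀ = (1322 − 323)/323 = 3.0929.
N(t) = K/(1 + A·e^(−rt)) = 1322/(1 + 3.0929×e^(−0.171×15.6)).
e^(−2.668) = 0.069419; denominator = 1 + 3.0929×0.069419 = 1.2147.
N = 1322/1.2147 = 1088.33.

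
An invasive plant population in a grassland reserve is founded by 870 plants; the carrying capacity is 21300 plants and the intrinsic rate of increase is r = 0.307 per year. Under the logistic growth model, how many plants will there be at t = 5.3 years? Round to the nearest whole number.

A = (K − N₀)/N₀ = (21300 − 870)/870 = 23.483.
N(t) = K/(1 + A·e^(−rt)) = 21300/(1 + 23.483×e^(−0.307×5.3)).
e^(−1.627) = 0.1965; denominator = 1 + 23.483×0.1965 = 5.6143.
N = 21300/5.6143 = 3793.86.

3794 plants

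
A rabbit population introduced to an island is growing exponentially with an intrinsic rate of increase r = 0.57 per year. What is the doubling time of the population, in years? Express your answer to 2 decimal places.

1.22 years

Doubling time t_d = ln(2)/r = 0.6931/0.57 = 1.216.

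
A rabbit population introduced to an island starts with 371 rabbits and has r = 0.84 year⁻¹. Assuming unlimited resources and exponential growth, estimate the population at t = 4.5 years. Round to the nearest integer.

N(t) = N₀·e^(rt) = 371 × e^(0.84×4.5) = 371 × e^3.78.
e^3.78 ≈ 43.816, so N ≈ 371 × 43.816 = 16255.8.

16256 rabbits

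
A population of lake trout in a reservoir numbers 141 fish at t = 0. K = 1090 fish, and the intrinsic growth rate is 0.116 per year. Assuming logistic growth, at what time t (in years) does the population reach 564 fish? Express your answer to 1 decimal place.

A = (K − N₀)/N₀ = (1090 − 141)/141 = 6.7305.
Solve 1090/(1 + 6.7305·e^(−0.116t)) = 564: 1 + 6.7305·e^(−0.116t) = 1.9326, so e^(−0.116t) = 0.138567.
−0.116·t = ln(0.138567) = -1.9764, so t = 1.9764/0.116 = 17.038.

17.0 years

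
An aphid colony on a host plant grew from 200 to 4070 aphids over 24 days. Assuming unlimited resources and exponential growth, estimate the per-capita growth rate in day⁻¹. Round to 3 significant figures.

0.126 per day

From N(t) = N₀·e^(rt): e^(r·24) = 4070/200 = 20.35.
r·24 = ln(20.35) = 3.0131, so r = 3.0131/24 = 0.12555.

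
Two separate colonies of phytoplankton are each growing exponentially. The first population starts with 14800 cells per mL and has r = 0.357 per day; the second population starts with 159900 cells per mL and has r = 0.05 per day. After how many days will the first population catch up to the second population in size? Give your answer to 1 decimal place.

7.8 days

Set 14800·e^(0.357t) = 159900·e^(0.05t).
e^((0.357 − 0.05)t) = 159900/14800 → e^(0.307·t) = 10.804.
0.307·t = ln(10.804) = 2.3799, so t = 2.3799/0.307 = 7.7522.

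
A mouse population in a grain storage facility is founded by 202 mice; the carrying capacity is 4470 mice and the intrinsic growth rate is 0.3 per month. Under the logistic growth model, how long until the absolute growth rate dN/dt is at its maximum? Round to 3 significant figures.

Logistic growth is fastest at N = K/2 = 2235.
A = (K − N₀)/N₀ = 21.129. Set K/(1 + A·e^(−rt)) = K/2 → A·e^(−rt) = 1.
e^(−0.3t) = 1/21.129 = 0.047329, so t = ln(21.129)/0.3 = 3.0506/0.3 = 10.169.

10.2 months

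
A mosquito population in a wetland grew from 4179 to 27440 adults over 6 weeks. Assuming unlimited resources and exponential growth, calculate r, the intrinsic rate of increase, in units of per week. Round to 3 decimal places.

From N(t) = N₀·e^(rt): e^(r·6) = 27440/4179 = 6.5662.
r·6 = ln(6.5662) = 1.8819, so r = 1.8819/6 = 0.31365.

0.314 per week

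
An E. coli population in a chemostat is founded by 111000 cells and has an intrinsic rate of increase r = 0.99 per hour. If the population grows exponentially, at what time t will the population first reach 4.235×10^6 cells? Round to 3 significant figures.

3.68 hours

Set N₀·e^(rt) = 4.235×10^6: e^(0.99·t) = 4.235×10^6/111000 = 38.153.
0.99·t = ln(38.153) = 3.6416, so t = 3.6416/0.99 = 3.6784.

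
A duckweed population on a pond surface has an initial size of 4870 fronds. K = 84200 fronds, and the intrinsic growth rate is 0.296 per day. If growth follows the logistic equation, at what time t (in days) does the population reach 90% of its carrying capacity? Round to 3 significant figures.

A = (K − N₀)/N₀ = (84200 − 4870)/4870 = 16.29.
Solve 84200/(1 + 16.29·e^(−0.296t)) = 75780: 1 + 16.29·e^(−0.296t) = 1.1111, so e^(−0.296t) = 0.00682101.
−0.296·t = ln(0.00682101) = -4.9877, so t = 4.9877/0.296 = 16.85.

16.9 days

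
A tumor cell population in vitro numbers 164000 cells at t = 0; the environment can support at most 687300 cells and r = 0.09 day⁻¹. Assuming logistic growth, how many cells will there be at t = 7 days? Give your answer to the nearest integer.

254610 cells

A = (K − N₀)/N₀ = (687300 − 164000)/164000 = 3.1909.
N(t) = K/(1 + A·e^(−rt)) = 687300/(1 + 3.1909×e^(−0.09×7)).
e^(−0.63) = 0.53259; denominator = 1 + 3.1909×0.53259 = 2.6994.
N = 687300/2.6994 = 254610.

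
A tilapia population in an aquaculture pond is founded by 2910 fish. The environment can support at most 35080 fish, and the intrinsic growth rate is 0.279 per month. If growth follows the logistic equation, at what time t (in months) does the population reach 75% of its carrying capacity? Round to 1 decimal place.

12.6 months

A = (K − N₀)/N₀ = (35080 − 2910)/2910 = 11.055.
Solve 35080/(1 + 11.055·e^(−0.279t)) = 26310: 1 + 11.055·e^(−0.279t) = 1.3333, so e^(−0.279t) = 0.0301523.
−0.279·t = ln(0.0301523) = -3.5015, so t = 3.5015/0.279 = 12.55.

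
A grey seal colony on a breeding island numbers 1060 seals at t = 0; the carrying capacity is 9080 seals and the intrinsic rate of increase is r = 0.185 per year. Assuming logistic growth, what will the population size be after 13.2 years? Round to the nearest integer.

5476 seals

A = (K − N₀)/N₀ = (9080 − 1060)/1060 = 7.566.
N(t) = K/(1 + A·e^(−rt)) = 9080/(1 + 7.566×e^(−0.185×13.2)).
e^(−2.442) = 0.086987; denominator = 1 + 7.566×0.086987 = 1.6581.
N = 9080/1.6581 = 5476.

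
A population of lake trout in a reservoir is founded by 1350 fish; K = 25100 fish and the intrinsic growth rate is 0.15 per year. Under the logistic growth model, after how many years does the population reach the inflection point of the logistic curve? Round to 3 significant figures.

Logistic growth is fastest at N = K/2 = 12550.
A = (K − N₀)/N₀ = 17.593. Set K/(1 + A·e^(−rt)) = K/2 → A·e^(−rt) = 1.
e^(−0.15t) = 1/17.593 = 0.0568421, so t = ln(17.593)/0.15 = 2.8675/0.15 = 19.117.

19.1 years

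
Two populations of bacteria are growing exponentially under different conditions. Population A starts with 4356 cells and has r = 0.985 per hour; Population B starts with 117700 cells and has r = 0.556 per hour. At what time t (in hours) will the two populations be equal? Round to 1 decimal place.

7.7 hours

Set 4356·e^(0.985t) = 117700·e^(0.556t).
e^((0.985 − 0.556)t) = 117700/4356 → e^(0.429·t) = 27.02.
0.429·t = ln(27.02) = 3.2966, so t = 3.2966/0.429 = 7.6843.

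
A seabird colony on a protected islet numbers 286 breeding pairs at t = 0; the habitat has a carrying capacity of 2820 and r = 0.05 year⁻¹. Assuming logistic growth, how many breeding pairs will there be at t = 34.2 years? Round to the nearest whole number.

A = (K − N₀)/N₀ = (2820 − 286)/286 = 8.8601.
N(t) = K/(1 + A·e^(−rt)) = 2820/(1 + 8.8601×e^(−0.05×34.2)).
e^(−1.71) = 0.18087; denominator = 1 + 8.8601×0.18087 = 2.6025.
N = 2820/2.6025 = 1083.58.

1084 breeding pairs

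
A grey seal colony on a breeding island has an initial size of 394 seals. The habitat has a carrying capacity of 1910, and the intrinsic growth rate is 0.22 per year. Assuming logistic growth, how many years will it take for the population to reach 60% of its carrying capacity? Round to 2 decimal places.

A = (K − N₀)/N₀ = (1910 − 394)/394 = 3.8477.
Solve 1910/(1 + 3.8477·e^(−0.22t)) = 1146: 1 + 3.8477·e^(−0.22t) = 1.6667, so e^(−0.22t) = 0.173263.
−0.22·t = ln(0.173263) = -1.7529, so t = 1.7529/0.22 = 7.9679.

7.97 years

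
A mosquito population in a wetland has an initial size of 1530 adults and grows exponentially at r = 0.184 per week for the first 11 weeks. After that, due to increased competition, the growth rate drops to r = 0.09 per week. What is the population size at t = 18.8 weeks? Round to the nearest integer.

Phase 1: N(11) = 1530·e^(0.184×11) = 1530·e^2.024 = 11579.9.
Phase 2 runs for 18.8 − 11 = 7.8 weeks at r = 0.09.
N(18.8) = 11579.9·e^(0.09×7.8) = 11579.9·e^0.702 = 23365.7.

23366 adults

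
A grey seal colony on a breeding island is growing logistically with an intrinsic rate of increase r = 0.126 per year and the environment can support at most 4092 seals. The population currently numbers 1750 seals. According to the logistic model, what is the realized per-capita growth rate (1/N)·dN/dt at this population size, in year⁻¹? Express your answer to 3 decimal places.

(1/N)·dN/dt = r(1 − N/K) = 0.126 × (1 − 1750/4092).
= 0.126 × 0.57234 = 0.072114.

0.072 per year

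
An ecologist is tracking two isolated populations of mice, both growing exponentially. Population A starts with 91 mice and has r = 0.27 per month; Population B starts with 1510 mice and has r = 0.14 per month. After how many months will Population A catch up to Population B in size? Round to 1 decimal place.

Set 91·e^(0.27t) = 1510·e^(0.14t).
e^((0.27 − 0.14)t) = 1510/91 → e^(0.13·t) = 16.593.
0.13·t = ln(16.593) = 2.809, so t = 2.809/0.13 = 21.608.

21.6 months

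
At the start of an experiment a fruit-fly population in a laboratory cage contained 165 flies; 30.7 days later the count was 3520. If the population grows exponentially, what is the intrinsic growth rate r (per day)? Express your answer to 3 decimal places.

From N(t) = N₀·e^(rt): e^(r·30.7) = 3520/165 = 21.333.
r·30.7 = ln(21.333) = 3.0603, so r = 3.0603/30.7 = 0.099683.

0.100 per day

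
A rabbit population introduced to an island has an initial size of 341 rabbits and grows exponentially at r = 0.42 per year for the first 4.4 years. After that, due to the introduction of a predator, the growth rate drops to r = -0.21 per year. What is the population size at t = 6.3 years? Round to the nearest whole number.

Phase 1: N(4.4) = 341·e^(0.42×4.4) = 341·e^1.848 = 2164.37.
Phase 2 runs for 6.3 − 4.4 = 1.9 years at r = -0.21.
N(6.3) = 2164.37·e^(-0.21×1.9) = 2164.37·e^-0.399 = 1452.27.

1452 rabbits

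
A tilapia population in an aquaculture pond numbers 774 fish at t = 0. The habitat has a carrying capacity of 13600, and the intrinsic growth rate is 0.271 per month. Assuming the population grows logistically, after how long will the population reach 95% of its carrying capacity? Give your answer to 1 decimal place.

A = (K − N₀)/N₀ = (13600 − 774)/774 = 16.571.
Solve 13600/(1 + 16.571·e^(−0.271t)) = 12920: 1 + 16.571·e^(−0.271t) = 1.0526, so e^(−0.271t) = 0.00317611.
−0.271·t = ln(0.00317611) = -5.7521, so t = 5.7521/0.271 = 21.225.

21.2 months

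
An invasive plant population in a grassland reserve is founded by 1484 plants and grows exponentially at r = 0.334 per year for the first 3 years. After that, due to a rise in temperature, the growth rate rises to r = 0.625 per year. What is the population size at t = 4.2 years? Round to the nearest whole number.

Phase 1: N(3) = 1484·e^(0.334×3) = 1484·e^1.002 = 4042.01.
Phase 2 runs for 4.2 − 3 = 1.2 years at r = 0.625.
N(4.2) = 4042.01·e^(0.625×1.2) = 4042.01·e^0.75 = 8556.93.

8557 plants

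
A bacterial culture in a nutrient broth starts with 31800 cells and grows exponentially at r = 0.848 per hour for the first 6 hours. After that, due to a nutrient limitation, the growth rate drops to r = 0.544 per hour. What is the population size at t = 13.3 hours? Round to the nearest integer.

Phase 1: N(6) = 31800·e^(0.848×6) = 31800·e^5.088 = 5.15368×10^6.
Phase 2 runs for 13.3 − 6 = 7.3 hours at r = 0.544.
N(13.3) = 5.15368×10^6·e^(0.544×7.3) = 5.15368×10^6·e^3.971 = 2.733932×10^8.

273393189 cells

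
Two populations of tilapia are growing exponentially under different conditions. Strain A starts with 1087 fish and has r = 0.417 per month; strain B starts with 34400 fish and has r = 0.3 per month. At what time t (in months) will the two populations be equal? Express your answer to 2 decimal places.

29.53 months

Set 1087·e^(0.417t) = 34400·e^(0.3t).
e^((0.417 − 0.3)t) = 34400/1087 → e^(0.117·t) = 31.647.
0.117·t = ln(31.647) = 3.4546, so t = 3.4546/0.117 = 29.527.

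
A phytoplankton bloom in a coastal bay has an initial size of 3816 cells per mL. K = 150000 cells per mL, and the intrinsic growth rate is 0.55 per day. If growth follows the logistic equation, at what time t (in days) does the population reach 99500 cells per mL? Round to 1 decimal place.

7.9 days

A = (K − N₀)/N₀ = (150000 − 3816)/3816 = 38.308.
Solve 150000/(1 + 38.308·e^(−0.55t)) = 99500: 1 + 38.308·e^(−0.55t) = 1.5075, so e^(−0.55t) = 0.0132488.
−0.55·t = ln(0.0132488) = -4.3238, so t = 4.3238/0.55 = 7.8615.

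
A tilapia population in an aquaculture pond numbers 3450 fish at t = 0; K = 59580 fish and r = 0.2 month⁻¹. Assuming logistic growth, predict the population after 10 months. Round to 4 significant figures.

A = (K − N₀)/N₀ = (59580 − 3450)/3450 = 16.27.
N(t) = K/(1 + A·e^(−rt)) = 59580/(1 + 16.27×e^(−0.2×10)).
e^(−2) = 0.13534; denominator = 1 + 16.27×0.13534 = 3.2018.
N = 59580/3.2018 = 18608.

18610 fish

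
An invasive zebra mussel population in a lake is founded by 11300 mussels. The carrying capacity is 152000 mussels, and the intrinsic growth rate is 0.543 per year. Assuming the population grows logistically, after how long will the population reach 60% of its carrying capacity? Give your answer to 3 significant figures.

A = (K − N₀)/N₀ = (152000 − 11300)/11300 = 12.451.
Solve 152000/(1 + 12.451·e^(−0.543t)) = 91200: 1 + 12.451·e^(−0.543t) = 1.6667, so e^(−0.543t) = 0.0535418.
−0.543·t = ln(0.0535418) = -2.9273, so t = 2.9273/0.543 = 5.391.

5.39 years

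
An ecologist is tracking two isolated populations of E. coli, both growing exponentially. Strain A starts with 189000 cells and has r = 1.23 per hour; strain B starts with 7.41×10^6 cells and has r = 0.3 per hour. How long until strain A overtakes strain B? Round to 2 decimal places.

Set 189000·e^(1.23t) = 7.41×10^6·e^(0.3t).
e^((1.23 − 0.3)t) = 7.41×10^6/189000 → e^(0.93·t) = 39.206.
0.93·t = ln(39.206) = 3.6688, so t = 3.6688/0.93 = 3.945.

3.94 hours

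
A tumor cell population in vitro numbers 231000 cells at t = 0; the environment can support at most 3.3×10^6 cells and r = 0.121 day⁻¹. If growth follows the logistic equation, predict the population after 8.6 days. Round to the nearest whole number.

A = (K − N₀)/N₀ = (3.3×10^6 − 231000)/231000 = 13.286.
N(t) = K/(1 + A·e^(−rt)) = 3.3×10^6/(1 + 13.286×e^(−0.121×8.6)).
e^(−1.041) = 0.35324; denominator = 1 + 13.286×0.35324 = 5.6931.
N = 3.3×10^6/5.6931 = 579651.

579651 cells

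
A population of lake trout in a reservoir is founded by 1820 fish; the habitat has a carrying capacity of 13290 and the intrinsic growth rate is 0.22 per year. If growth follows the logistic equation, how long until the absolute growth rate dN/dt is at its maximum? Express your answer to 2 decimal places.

8.37 years

Logistic growth is fastest at N = K/2 = 6645.
A = (K − N₀)/N₀ = 6.3022. Set K/(1 + A·e^(−rt)) = K/2 → A·e^(−rt) = 1.
e^(−0.22t) = 1/6.3022 = 0.158675, so t = ln(6.3022)/0.22 = 1.8409/0.22 = 8.3677.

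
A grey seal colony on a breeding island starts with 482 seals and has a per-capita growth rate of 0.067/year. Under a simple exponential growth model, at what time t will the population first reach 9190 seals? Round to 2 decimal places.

Set N₀·e^(rt) = 9190: e^(0.067·t) = 9190/482 = 19.066.
0.067·t = ln(19.066) = 2.9479, so t = 2.9479/0.067 = 43.999.

44.00 years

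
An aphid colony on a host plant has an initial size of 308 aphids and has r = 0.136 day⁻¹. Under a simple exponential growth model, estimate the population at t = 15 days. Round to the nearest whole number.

2369 aphids

N(t) = N₀·e^(rt) = 308 × e^(0.136×15) = 308 × e^2.04.
e^2.04 ≈ 7.6906, so N ≈ 308 × 7.6906 = 2368.71.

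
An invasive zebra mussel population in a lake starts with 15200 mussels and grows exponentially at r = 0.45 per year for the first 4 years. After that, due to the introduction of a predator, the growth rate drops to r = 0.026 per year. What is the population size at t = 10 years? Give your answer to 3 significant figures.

Phase 1: N(4) = 15200·e^(0.45×4) = 15200·e^1.8 = 91954.6.
Phase 2 runs for 10 − 4 = 6 years at r = 0.026.
N(10) = 91954.6·e^(0.026×6) = 91954.6·e^0.156 = 107479.

107000 mussels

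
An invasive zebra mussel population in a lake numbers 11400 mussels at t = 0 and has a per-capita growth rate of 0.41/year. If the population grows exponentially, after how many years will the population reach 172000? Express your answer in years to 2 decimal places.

6.62 years

Set N₀·e^(rt) = 172000: e^(0.41·t) = 172000/11400 = 15.088.
0.41·t = ln(15.088) = 2.7139, so t = 2.7139/0.41 = 6.6192.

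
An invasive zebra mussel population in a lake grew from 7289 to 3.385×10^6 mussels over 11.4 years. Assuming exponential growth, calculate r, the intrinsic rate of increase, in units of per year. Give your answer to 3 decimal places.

0.539 per year

From N(t) = N₀·e^(rt): e^(r·11.4) = 3.385×10^6/7289 = 464.4.
r·11.4 = ln(464.4) = 6.1407, so r = 6.1407/11.4 = 0.53866.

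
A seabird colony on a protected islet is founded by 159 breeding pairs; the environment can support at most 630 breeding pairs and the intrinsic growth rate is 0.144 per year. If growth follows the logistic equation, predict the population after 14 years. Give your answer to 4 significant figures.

A = (K − N₀)/N₀ = (630 − 159)/159 = 2.9623.
N(t) = K/(1 + A·e^(−rt)) = 630/(1 + 2.9623×e^(−0.144×14)).
e^(−2.016) = 0.13319; denominator = 1 + 2.9623×0.13319 = 1.3945.
N = 630/1.3945 = 451.763.

451.8 breeding pairs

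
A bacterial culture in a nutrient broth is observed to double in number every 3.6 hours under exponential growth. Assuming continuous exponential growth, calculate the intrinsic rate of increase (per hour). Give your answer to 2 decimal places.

r = ln(2)/t_d = 0.6931/3.6 = 0.19254.

0.19 per hour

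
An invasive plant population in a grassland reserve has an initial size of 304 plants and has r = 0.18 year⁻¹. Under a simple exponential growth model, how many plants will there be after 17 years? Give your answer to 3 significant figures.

N(t) = N₀·e^(rt) = 304 × e^(0.18×17) = 304 × e^3.06.
e^3.06 ≈ 21.328, so N ≈ 304 × 21.328 = 6483.58.

6480 plants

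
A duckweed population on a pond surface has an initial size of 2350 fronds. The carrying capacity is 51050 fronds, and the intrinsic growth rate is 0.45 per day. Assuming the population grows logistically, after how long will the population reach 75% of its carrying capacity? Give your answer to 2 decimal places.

9.18 days

A = (K − N₀)/N₀ = (51050 − 2350)/2350 = 20.723.
Solve 51050/(1 + 20.723·e^(−0.45t)) = 38287.5: 1 + 20.723·e^(−0.45t) = 1.3333, so e^(−0.45t) = 0.0160849.
−0.45·t = ln(0.0160849) = -4.1299, so t = 4.1299/0.45 = 9.1775.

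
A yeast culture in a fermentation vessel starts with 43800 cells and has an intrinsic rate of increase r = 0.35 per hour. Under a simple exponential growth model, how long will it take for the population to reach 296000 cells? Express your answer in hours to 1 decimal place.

Set N₀·e^(rt) = 296000: e^(0.35·t) = 296000/43800 = 6.758.
0.35·t = ln(6.758) = 1.9107, so t = 1.9107/0.35 = 5.4592.

5.5 hours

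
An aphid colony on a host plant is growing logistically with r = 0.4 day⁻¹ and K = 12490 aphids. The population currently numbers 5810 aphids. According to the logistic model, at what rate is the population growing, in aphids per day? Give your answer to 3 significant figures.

1240 aphids per day

dN/dt = rN(1 − N/K) = 0.4 × 5810 × (1 − 5810/12490).
1 − 5810/12490 = 0.53483; dN/dt = 0.4 × 5810 × 0.53483 = 1242.9.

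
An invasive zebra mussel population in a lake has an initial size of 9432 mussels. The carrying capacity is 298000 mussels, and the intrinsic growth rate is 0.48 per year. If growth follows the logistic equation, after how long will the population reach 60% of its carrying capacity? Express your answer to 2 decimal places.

A = (K − N₀)/N₀ = (298000 − 9432)/9432 = 30.595.
Solve 298000/(1 + 30.595·e^(−0.48t)) = 178800: 1 + 30.595·e^(−0.48t) = 1.6667, so e^(−0.48t) = 0.0217904.
−0.48·t = ln(0.0217904) = -3.8263, so t = 3.8263/0.48 = 7.9714.

7.97 years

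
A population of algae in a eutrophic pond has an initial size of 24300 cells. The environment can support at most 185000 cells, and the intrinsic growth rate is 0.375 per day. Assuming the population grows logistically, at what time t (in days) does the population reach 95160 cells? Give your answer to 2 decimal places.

A = (K − N₀)/N₀ = (185000 − 24300)/24300 = 6.6132.
Solve 185000/(1 + 6.6132·e^(−0.375t)) = 95160: 1 + 6.6132·e^(−0.375t) = 1.9441, so e^(−0.375t) = 0.14276.
−0.375·t = ln(0.14276) = -1.9466, so t = 1.9466/0.375 = 5.1909.

5.19 days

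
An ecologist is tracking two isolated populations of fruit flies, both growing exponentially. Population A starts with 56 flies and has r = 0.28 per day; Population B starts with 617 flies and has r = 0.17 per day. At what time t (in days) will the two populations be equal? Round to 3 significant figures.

Set 56·e^(0.28t) = 617·e^(0.17t).
e^((0.28 − 0.17)t) = 617/56 → e^(0.11·t) = 11.018.
0.11·t = ln(11.018) = 2.3995, so t = 2.3995/0.11 = 21.814.

21.8 days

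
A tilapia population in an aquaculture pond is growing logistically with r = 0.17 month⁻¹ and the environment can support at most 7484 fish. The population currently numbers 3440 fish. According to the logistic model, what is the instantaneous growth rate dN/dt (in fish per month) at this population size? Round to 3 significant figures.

dN/dt = rN(1 − N/K) = 0.17 × 3440 × (1 − 3440/7484).
1 − 3440/7484 = 0.54035; dN/dt = 0.17 × 3440 × 0.54035 = 316.

316 fish per month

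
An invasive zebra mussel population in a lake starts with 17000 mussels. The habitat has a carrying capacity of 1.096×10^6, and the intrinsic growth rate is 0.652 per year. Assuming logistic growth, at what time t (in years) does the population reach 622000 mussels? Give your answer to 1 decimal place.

A = (K − N₀)/N₀ = (1.096×10^6 − 17000)/17000 = 63.471.
Solve 1.096×10^6/(1 + 63.471·e^(−0.652t)) = 622000: 1 + 63.471·e^(−0.652t) = 1.7621, so e^(−0.652t) = 0.0120065.
−0.652·t = ln(0.0120065) = -4.4223, so t = 4.4223/0.652 = 6.7827.

6.8 years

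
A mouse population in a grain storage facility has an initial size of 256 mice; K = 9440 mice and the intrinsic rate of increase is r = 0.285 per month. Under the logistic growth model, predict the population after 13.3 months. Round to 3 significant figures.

A = (K − N₀)/N₀ = (9440 − 256)/256 = 35.875.
N(t) = K/(1 + A·e^(−rt)) = 9440/(1 + 35.875×e^(−0.285×13.3)).
e^(−3.79) = 0.022584; denominator = 1 + 35.875×0.022584 = 1.8102.
N = 9440/1.8102 = 5214.86.

5210 mice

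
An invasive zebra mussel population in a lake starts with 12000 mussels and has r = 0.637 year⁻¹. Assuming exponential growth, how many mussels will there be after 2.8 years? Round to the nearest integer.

71415 mussels

N(t) = N₀·e^(rt) = 12000 × e^(0.637×2.8) = 12000 × e^1.784.
e^1.784 ≈ 5.9512, so N ≈ 12000 × 5.9512 = 71414.9.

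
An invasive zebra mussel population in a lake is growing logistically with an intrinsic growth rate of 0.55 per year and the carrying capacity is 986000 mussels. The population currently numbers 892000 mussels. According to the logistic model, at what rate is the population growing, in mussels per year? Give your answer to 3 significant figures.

dN/dt = rN(1 − N/K) = 0.55 × 892000 × (1 − 892000/986000).
1 − 892000/986000 = 0.095335; dN/dt = 0.55 × 892000 × 0.095335 = 46771.

46800 mussels per year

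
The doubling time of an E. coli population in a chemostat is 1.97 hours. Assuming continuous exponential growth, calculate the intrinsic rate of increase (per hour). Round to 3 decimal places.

0.352 per hour

r = ln(2)/t_d = 0.6931/1.97 = 0.35185.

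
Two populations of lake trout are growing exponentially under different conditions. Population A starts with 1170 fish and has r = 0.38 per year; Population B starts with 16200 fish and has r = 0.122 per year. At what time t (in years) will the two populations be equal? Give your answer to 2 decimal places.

Set 1170·e^(0.38t) = 16200·e^(0.122t).
e^((0.38 − 0.122)t) = 16200/1170 → e^(0.258·t) = 13.846.
0.258·t = ln(13.846) = 2.628, so t = 2.628/0.258 = 10.186.

10.19 years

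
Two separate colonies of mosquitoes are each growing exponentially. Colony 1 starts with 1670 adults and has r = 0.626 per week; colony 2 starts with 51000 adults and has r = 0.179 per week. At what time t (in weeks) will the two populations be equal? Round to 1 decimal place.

7.6 weeks

Set 1670·e^(0.626t) = 51000·e^(0.179t).
e^((0.626 − 0.179)t) = 51000/1670 → e^(0.447·t) = 30.539.
0.447·t = ln(30.539) = 3.419, so t = 3.419/0.447 = 7.6488.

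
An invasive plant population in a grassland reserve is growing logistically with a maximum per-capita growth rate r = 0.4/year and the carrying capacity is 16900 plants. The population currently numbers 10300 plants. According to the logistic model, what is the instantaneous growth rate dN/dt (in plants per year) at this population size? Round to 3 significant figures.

dN/dt = rN(1 − N/K) = 0.4 × 10300 × (1 − 10300/16900).
1 − 10300/16900 = 0.39053; dN/dt = 0.4 × 10300 × 0.39053 = 1609.

1610 plants per year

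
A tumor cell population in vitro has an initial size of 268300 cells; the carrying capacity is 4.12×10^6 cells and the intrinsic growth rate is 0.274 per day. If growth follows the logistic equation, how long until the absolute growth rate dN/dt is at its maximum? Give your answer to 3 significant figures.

9.72 days

Logistic growth is fastest at N = K/2 = 2.06×10^6.
A = (K − N₀)/N₀ = 14.356. Set K/(1 + A·e^(−rt)) = K/2 → A·e^(−rt) = 1.
e^(−0.274t) = 1/14.356 = 0.0696576, so t = ln(14.356)/0.274 = 2.6642/0.274 = 9.7232.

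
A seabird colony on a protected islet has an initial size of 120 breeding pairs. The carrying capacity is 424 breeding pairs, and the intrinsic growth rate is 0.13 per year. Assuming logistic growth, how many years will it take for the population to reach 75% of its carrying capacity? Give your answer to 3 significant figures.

A = (K − N₀)/N₀ = (424 − 120)/120 = 2.5333.
Solve 424/(1 + 2.5333·e^(−0.13t)) = 318: 1 + 2.5333·e^(−0.13t) = 1.3333, so e^(−0.13t) = 0.131579.
−0.13·t = ln(0.131579) = -2.0281, so t = 2.0281/0.13 = 15.601.

15.6 years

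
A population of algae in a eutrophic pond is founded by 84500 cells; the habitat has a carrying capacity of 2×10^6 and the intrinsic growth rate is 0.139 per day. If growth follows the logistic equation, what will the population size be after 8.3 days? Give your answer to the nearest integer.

245362 cells

A = (K − N₀)/N₀ = (2×10^6 − 84500)/84500 = 22.669.
N(t) = K/(1 + A·e^(−rt)) = 2×10^6/(1 + 22.669×e^(−0.139×8.3)).
e^(−1.154) = 0.31547; denominator = 1 + 22.669×0.31547 = 8.1512.
N = 2×10^6/8.1512 = 245362.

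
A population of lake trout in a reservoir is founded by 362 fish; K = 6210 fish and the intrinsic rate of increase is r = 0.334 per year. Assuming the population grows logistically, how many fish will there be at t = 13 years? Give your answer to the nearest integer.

A = (K − N₀)/N₀ = (6210 − 362)/362 = 16.155.
N(t) = K/(1 + A·e^(−rt)) = 6210/(1 + 16.155×e^(−0.334×13)).
e^(−4.342) = 0.01301; denominator = 1 + 16.155×0.01301 = 1.2102.
N = 6210/1.2102 = 5131.47.

5131 fish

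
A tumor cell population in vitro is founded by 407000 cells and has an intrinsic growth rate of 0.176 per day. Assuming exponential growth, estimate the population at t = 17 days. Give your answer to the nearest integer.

8109676 cells

N(t) = N₀·e^(rt) = 407000 × e^(0.176×17) = 407000 × e^2.992.
e^2.992 ≈ 19.925, so N ≈ 407000 × 19.925 = 8.109676×10^6.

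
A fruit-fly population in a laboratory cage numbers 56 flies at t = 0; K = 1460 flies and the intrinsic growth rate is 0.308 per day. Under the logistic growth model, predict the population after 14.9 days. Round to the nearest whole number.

1164 flies

A = (K − N₀)/N₀ = (1460 − 56)/56 = 25.071.
N(t) = K/(1 + A·e^(−rt)) = 1460/(1 + 25.071×e^(−0.308×14.9)).
e^(−4.589) = 0.010161; denominator = 1 + 25.071×0.010161 = 1.2548.
N = 1460/1.2548 = 1163.58.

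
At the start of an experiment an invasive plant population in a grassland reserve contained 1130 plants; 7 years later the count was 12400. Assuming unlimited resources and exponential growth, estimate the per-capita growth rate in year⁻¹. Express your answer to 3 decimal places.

From N(t) = N₀·e^(rt): e^(r·7) = 12400/1130 = 10.973.
r·7 = ln(10.973) = 2.3955, so r = 2.3955/7 = 0.34221.

0.342 per year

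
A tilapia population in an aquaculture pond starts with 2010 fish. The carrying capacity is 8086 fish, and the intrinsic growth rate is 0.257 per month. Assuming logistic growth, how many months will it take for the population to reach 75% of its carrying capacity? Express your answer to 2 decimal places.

A = (K − N₀)/N₀ = (8086 − 2010)/2010 = 3.0229.
Solve 8086/(1 + 3.0229·e^(−0.257t)) = 6064.5: 1 + 3.0229·e^(−0.257t) = 1.3333, so e^(−0.257t) = 0.11027.
−0.257·t = ln(0.11027) = -2.2048, so t = 2.2048/0.257 = 8.5791.

8.58 months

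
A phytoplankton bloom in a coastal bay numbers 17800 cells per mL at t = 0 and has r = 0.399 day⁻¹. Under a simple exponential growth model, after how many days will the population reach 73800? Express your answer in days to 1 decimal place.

Set N₀·e^(rt) = 73800: e^(0.399·t) = 73800/17800 = 4.1461.
0.399·t = ln(4.1461) = 1.4222, so t = 1.4222/0.399 = 3.5643.

3.6 days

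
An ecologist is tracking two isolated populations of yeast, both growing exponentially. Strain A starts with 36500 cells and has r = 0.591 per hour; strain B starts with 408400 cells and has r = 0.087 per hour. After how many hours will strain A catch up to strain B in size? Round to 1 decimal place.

4.8 hours

Set 36500·e^(0.591t) = 408400·e^(0.087t).
e^((0.591 − 0.087)t) = 408400/36500 → e^(0.504·t) = 11.189.
0.504·t = ln(11.189) = 2.4149, so t = 2.4149/0.504 = 4.7915.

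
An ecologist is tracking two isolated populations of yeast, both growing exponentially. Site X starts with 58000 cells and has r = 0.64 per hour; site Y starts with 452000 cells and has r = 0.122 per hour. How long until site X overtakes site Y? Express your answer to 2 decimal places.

Set 58000·e^(0.64t) = 452000·e^(0.122t).
e^((0.64 − 0.122)t) = 452000/58000 → e^(0.518·t) = 7.7931.
0.518·t = ln(7.7931) = 2.0532, so t = 2.0532/0.518 = 3.9638.

3.96 hours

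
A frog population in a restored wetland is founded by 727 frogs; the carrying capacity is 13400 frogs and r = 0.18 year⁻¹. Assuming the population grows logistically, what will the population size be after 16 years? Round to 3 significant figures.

A = (K − N₀)/N₀ = (13400 − 727)/727 = 17.432.
N(t) = K/(1 + A·e^(−rt)) = 13400/(1 + 17.432×e^(−0.18×16)).
e^(−2.88) = 0.056135; denominator = 1 + 17.432×0.056135 = 1.9785.
N = 13400/1.9785 = 6772.68.

6770 frogs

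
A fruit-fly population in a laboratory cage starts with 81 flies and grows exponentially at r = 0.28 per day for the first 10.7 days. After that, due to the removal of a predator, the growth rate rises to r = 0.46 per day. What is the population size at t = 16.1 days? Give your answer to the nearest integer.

Phase 1: N(10.7) = 81·e^(0.28×10.7) = 81·e^2.996 = 1620.43.
Phase 2 runs for 16.1 − 10.7 = 5.4 days at r = 0.46.
N(16.1) = 1620.43·e^(0.46×5.4) = 1620.43·e^2.484 = 19427.6.

19428 flies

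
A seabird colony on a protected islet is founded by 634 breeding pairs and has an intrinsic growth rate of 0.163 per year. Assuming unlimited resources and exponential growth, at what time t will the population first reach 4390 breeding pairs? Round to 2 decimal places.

Set N₀·e^(rt) = 4390: e^(0.163·t) = 4390/634 = 6.9243.
0.163·t = ln(6.9243) = 1.935, so t = 1.935/0.163 = 11.871.

11.87 years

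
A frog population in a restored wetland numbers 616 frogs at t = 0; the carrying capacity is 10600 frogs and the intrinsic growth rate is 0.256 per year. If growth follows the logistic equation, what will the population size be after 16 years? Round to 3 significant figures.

8350 frogs

A = (K − N₀)/N₀ = (10600 − 616)/616 = 16.208.
N(t) = K/(1 + A·e^(−rt)) = 10600/(1 + 16.208×e^(−0.256×16)).
e^(−4.096) = 0.016639; denominator = 1 + 16.208×0.016639 = 1.2697.
N = 10600/1.2697 = 8348.54.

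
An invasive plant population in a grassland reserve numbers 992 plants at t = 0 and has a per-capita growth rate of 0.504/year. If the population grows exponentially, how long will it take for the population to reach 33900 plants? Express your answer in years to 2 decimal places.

Set N₀·e^(rt) = 33900: e^(0.504·t) = 33900/992 = 34.173.
0.504·t = ln(34.173) = 3.5314, so t = 3.5314/0.504 = 7.0068.

7.01 years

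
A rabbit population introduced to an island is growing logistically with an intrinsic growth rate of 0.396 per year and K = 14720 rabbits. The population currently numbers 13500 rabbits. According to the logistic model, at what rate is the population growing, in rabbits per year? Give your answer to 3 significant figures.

dN/dt = rN(1 − N/K) = 0.396 × 13500 × (1 − 13500/14720).
1 − 13500/14720 = 0.08288; dN/dt = 0.396 × 13500 × 0.08288 = 443.08.

443 rabbits per year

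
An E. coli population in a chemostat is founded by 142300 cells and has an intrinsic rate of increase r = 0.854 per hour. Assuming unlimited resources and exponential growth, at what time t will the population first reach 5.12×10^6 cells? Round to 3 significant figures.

4.20 hours

Set N₀·e^(rt) = 5.12×10^6: e^(0.854·t) = 5.12×10^6/142300 = 35.98.
0.854·t = ln(35.98) = 3.583, so t = 3.583/0.854 = 4.1955.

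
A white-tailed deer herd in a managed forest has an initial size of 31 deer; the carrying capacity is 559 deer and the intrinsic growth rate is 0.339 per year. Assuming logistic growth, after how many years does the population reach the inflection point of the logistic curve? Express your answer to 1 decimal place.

8.4 years

Logistic growth is fastest at N = K/2 = 279.5.
A = (K − N₀)/N₀ = 17.032. Set K/(1 + A·e^(−rt)) = K/2 → A·e^(−rt) = 1.
e^(−0.339t) = 1/17.032 = 0.0587121, so t = ln(17.032)/0.339 = 2.8351/0.339 = 8.3632.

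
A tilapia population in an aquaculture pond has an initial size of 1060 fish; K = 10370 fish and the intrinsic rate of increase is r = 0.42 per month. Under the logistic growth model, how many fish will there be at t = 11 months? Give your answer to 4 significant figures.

9544 fish

A = (K − N₀)/N₀ = (10370 − 1060)/1060 = 8.783.
N(t) = K/(1 + A·e^(−rt)) = 10370/(1 + 8.783×e^(−0.42×11)).
e^(−4.62) = 0.0098528; denominator = 1 + 8.783×0.0098528 = 1.0865.
N = 10370/1.0865 = 9544.08.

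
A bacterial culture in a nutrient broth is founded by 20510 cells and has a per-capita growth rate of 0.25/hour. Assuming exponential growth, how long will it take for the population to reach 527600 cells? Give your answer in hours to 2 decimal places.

Set N₀·e^(rt) = 527600: e^(0.25·t) = 527600/20510 = 25.724.
0.25·t = ln(25.724) = 3.2474, so t = 3.2474/0.25 = 12.99.

12.99 hours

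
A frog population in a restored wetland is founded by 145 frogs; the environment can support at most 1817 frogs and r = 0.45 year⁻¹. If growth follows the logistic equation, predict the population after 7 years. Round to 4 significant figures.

1216 frogs

A = (K − N₀)/N₀ = (1817 − 145)/145 = 11.531.
N(t) = K/(1 + A·e^(−rt)) = 1817/(1 + 11.531×e^(−0.45×7)).
e^(−3.15) = 0.042852; denominator = 1 + 11.531×0.042852 = 1.4941.
N = 1817/1.4941 = 1216.09.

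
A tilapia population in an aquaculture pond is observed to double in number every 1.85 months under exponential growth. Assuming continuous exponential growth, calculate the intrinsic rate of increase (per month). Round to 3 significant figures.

r = ln(2)/t_d = 0.6931/1.85 = 0.37467.

0.375 per month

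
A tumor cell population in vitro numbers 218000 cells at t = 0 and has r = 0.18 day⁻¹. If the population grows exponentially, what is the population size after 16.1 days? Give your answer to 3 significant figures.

3950000 cells

N(t) = N₀·e^(rt) = 218000 × e^(0.18×16.1) = 218000 × e^2.898.
e^2.898 ≈ 18.138, so N ≈ 218000 × 18.138 = 3.954048×10^6.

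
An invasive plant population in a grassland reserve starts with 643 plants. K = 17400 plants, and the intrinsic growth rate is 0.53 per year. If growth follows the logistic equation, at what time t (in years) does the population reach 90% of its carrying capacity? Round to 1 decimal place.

A = (K − N₀)/N₀ = (17400 − 643)/643 = 26.061.
Solve 17400/(1 + 26.061·e^(−0.53t)) = 15660: 1 + 26.061·e^(−0.53t) = 1.1111, so e^(−0.53t) = 0.00426356.
−0.53·t = ln(0.00426356) = -5.4577, so t = 5.4577/0.53 = 10.297.

10.3 years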